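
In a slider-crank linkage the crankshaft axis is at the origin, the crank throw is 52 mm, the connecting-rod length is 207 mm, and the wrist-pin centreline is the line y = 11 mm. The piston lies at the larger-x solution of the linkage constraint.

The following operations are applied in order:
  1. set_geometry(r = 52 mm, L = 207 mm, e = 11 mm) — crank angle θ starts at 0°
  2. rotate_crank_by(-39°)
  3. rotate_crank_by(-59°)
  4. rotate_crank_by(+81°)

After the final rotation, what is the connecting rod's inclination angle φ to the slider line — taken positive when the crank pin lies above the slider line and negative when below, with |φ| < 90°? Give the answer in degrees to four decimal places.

set_geometry: r = 52 mm, L = 207 mm, e = 11 mm; θ ← 0°
rotate_crank_by(-39°): θ ← 0° -39° = -39°
rotate_crank_by(-59°): θ ← -39° -59° = -98°
rotate_crank_by(+81°): θ ← -98° +81° = -17°
crank pin P = (r cos θ, r sin θ) = (49.727847, -15.203329)
h = r sin θ − e = -15.203329 − 11 = -26.203329
sin φ = h / L = -26.203329 / 207 = -0.12658613
φ = arcsin(-0.12658613) = -7.272362°

-7.2724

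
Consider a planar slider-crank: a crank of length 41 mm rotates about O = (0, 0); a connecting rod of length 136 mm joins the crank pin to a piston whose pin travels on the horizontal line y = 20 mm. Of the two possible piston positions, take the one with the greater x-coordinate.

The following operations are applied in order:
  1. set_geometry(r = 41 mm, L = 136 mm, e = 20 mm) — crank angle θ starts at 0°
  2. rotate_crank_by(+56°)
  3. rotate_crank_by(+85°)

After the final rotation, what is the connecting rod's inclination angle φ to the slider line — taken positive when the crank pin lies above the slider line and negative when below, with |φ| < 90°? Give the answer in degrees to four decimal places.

2.4451

set_geometry: r = 41 mm, L = 136 mm, e = 20 mm; θ ← 0°
rotate_crank_by(+56°): θ ← 0° +56° = 56°
rotate_crank_by(+85°): θ ← 56° +85° = 141°
crank pin P = (r cos θ, r sin θ) = (-31.862984, 25.802136)
h = r sin θ − e = 25.802136 − 20 = 5.802136
sin φ = h / L = 5.802136 / 136 = 0.04266276
φ = arcsin(0.04266276) = 2.445138°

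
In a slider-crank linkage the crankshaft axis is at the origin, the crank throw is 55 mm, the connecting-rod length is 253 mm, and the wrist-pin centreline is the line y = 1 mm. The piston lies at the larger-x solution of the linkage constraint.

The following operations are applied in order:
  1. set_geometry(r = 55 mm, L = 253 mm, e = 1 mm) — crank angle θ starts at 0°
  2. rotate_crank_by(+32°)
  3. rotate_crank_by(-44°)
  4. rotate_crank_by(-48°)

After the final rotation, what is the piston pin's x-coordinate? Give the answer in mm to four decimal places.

275.7821

set_geometry: r = 55 mm, L = 253 mm, e = 1 mm; θ ← 0°
rotate_crank_by(+32°): θ ← 0° +32° = 32°
rotate_crank_by(-44°): θ ← 32° -44° = -12°
rotate_crank_by(-48°): θ ← -12° -48° = -60°
crank pin P = (r cos θ, r sin θ) = (27.500000, -47.631397)
h = r sin θ − e = -47.631397 − 1 = -48.631397
x = r cos θ + √(L² − h²) = 27.500000 + √(64009.0 − 2365.0128) = 27.500000 + 248.282072 = 275.782072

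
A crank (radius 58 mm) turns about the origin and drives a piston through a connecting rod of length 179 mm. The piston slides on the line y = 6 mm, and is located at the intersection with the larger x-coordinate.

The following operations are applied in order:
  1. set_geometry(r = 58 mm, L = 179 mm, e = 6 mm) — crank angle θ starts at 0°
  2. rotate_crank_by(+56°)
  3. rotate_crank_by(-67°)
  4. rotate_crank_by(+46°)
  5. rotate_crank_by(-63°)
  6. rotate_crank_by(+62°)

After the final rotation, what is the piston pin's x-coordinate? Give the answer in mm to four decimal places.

set_geometry: r = 58 mm, L = 179 mm, e = 6 mm; θ ← 0°
rotate_crank_by(+56°): θ ← 0° +56° = 56°
rotate_crank_by(-67°): θ ← 56° -67° = -11°
rotate_crank_by(+46°): θ ← -11° +46° = 35°
rotate_crank_by(-63°): θ ← 35° -63° = -28°
rotate_crank_by(+62°): θ ← -28° +62° = 34°
crank pin P = (r cos θ, r sin θ) = (48.084179, 32.433188)
h = r sin θ − e = 32.433188 − 6 = 26.433188
x = r cos θ + √(L² − h²) = 48.084179 + √(32041.0 − 698.7134) = 48.084179 + 177.037529 = 225.121708

225.1217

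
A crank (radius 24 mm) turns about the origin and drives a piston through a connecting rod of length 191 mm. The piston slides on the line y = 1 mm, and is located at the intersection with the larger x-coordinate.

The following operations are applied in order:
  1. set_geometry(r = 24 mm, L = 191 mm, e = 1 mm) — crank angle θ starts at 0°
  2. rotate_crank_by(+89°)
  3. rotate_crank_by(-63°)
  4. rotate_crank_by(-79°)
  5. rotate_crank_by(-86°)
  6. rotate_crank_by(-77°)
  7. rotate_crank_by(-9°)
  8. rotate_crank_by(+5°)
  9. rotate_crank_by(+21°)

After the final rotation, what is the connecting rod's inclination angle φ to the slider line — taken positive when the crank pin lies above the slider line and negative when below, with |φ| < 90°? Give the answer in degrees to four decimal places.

2.0444

set_geometry: r = 24 mm, L = 191 mm, e = 1 mm; θ ← 0°
rotate_crank_by(+89°): θ ← 0° +89° = 89°
rotate_crank_by(-63°): θ ← 89° -63° = 26°
rotate_crank_by(-79°): θ ← 26° -79° = -53°
rotate_crank_by(-86°): θ ← -53° -86° = -139°
rotate_crank_by(-77°): θ ← -139° -77° = -216°
rotate_crank_by(-9°): θ ← -216° -9° = -225°
rotate_crank_by(+5°): θ ← -225° +5° = -220°
rotate_crank_by(+21°): θ ← -220° +21° = -199°
crank pin P = (r cos θ, r sin θ) = (-22.692446, 7.813636)
h = r sin θ − e = 7.813636 − 1 = 6.813636
sin φ = h / L = 6.813636 / 191 = 0.03567349
φ = arcsin(0.03567349) = 2.044374°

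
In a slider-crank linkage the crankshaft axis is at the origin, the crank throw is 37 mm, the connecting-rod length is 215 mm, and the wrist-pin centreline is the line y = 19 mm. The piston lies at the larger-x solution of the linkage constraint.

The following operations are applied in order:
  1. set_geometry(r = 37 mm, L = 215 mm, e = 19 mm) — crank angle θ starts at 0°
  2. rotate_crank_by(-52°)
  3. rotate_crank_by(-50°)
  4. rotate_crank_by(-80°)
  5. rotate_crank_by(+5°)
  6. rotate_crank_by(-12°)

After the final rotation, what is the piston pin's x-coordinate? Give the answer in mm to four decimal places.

178.0492

set_geometry: r = 37 mm, L = 215 mm, e = 19 mm; θ ← 0°
rotate_crank_by(-52°): θ ← 0° -52° = -52°
rotate_crank_by(-50°): θ ← -52° -50° = -102°
rotate_crank_by(-80°): θ ← -102° -80° = -182°
rotate_crank_by(+5°): θ ← -182° +5° = -177°
rotate_crank_by(-12°): θ ← -177° -12° = -189°
crank pin P = (r cos θ, r sin θ) = (-36.544469, 5.788075)
h = r sin θ − e = 5.788075 − 19 = -13.211925
x = r cos θ + √(L² − h²) = -36.544469 + √(46225.0 − 174.5550) = -36.544469 + 214.593674 = 178.049206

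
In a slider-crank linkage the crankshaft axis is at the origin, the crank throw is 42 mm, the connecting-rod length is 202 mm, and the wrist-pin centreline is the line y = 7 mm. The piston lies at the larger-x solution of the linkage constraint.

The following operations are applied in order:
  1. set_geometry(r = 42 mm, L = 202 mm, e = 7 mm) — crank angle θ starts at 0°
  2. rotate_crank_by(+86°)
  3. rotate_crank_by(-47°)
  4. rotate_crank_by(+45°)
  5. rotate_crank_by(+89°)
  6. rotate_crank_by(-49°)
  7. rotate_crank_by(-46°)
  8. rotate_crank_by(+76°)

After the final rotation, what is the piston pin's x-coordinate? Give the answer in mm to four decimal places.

set_geometry: r = 42 mm, L = 202 mm, e = 7 mm; θ ← 0°
rotate_crank_by(+86°): θ ← 0° +86° = 86°
rotate_crank_by(-47°): θ ← 86° -47° = 39°
rotate_crank_by(+45°): θ ← 39° +45° = 84°
rotate_crank_by(+89°): θ ← 84° +89° = 173°
rotate_crank_by(-49°): θ ← 173° -49° = 124°
rotate_crank_by(-46°): θ ← 124° -46° = 78°
rotate_crank_by(+76°): θ ← 78° +76° = 154°
crank pin P = (r cos θ, r sin θ) = (-37.749350, 18.411588)
h = r sin θ − e = 18.411588 − 7 = 11.411588
x = r cos θ + √(L² − h²) = -37.749350 + √(40804.0 − 130.2243) = -37.749350 + 201.677405 = 163.928055

163.9281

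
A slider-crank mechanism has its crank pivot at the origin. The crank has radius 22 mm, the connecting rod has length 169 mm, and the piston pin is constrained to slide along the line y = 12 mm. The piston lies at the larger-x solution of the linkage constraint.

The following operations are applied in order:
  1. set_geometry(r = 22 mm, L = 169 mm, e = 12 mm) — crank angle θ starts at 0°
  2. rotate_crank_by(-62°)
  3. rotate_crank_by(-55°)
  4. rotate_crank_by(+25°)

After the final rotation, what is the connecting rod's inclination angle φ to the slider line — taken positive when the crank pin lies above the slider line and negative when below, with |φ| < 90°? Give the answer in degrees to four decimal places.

-11.6015

set_geometry: r = 22 mm, L = 169 mm, e = 12 mm; θ ← 0°
rotate_crank_by(-62°): θ ← 0° -62° = -62°
rotate_crank_by(-55°): θ ← -62° -55° = -117°
rotate_crank_by(+25°): θ ← -117° +25° = -92°
crank pin P = (r cos θ, r sin θ) = (-0.767789, -21.986598)
h = r sin θ − e = -21.986598 − 12 = -33.986598
sin φ = h / L = -33.986598 / 169 = -0.20110413
φ = arcsin(-0.20110413) = -11.601533°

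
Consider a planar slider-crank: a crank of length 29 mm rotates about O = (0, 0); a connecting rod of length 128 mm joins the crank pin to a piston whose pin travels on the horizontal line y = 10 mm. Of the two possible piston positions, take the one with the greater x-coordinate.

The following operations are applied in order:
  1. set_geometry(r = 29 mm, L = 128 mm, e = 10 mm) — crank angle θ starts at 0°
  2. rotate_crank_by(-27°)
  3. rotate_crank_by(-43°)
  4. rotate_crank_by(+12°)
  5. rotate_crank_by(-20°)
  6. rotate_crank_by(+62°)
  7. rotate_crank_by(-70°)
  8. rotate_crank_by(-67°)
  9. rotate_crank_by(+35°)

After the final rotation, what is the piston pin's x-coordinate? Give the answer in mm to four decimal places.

set_geometry: r = 29 mm, L = 128 mm, e = 10 mm; θ ← 0°
rotate_crank_by(-27°): θ ← 0° -27° = -27°
rotate_crank_by(-43°): θ ← -27° -43° = -70°
rotate_crank_by(+12°): θ ← -70° +12° = -58°
rotate_crank_by(-20°): θ ← -58° -20° = -78°
rotate_crank_by(+62°): θ ← -78° +62° = -16°
rotate_crank_by(-70°): θ ← -16° -70° = -86°
rotate_crank_by(-67°): θ ← -86° -67° = -153°
rotate_crank_by(+35°): θ ← -153° +35° = -118°
crank pin P = (r cos θ, r sin θ) = (-13.614675, -25.605480)
h = r sin θ − e = -25.605480 − 10 = -35.605480
x = r cos θ + √(L² − h²) = -13.614675 + √(16384.0 − 1267.7502) = -13.614675 + 122.948159 = 109.333484

109.3335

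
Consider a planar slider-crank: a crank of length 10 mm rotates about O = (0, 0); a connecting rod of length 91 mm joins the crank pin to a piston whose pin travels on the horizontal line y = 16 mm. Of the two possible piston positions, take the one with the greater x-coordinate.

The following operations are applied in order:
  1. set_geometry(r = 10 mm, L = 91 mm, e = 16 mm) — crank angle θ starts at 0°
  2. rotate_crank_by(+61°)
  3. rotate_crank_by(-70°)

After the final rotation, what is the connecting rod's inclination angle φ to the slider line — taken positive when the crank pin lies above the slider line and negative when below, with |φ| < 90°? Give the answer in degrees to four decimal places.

set_geometry: r = 10 mm, L = 91 mm, e = 16 mm; θ ← 0°
rotate_crank_by(+61°): θ ← 0° +61° = 61°
rotate_crank_by(-70°): θ ← 61° -70° = -9°
crank pin P = (r cos θ, r sin θ) = (9.876883, -1.564345)
h = r sin θ − e = -1.564345 − 16 = -17.564345
sin φ = h / L = -17.564345 / 91 = -0.19301478
φ = arcsin(-0.19301478) = -11.128776°

-11.1288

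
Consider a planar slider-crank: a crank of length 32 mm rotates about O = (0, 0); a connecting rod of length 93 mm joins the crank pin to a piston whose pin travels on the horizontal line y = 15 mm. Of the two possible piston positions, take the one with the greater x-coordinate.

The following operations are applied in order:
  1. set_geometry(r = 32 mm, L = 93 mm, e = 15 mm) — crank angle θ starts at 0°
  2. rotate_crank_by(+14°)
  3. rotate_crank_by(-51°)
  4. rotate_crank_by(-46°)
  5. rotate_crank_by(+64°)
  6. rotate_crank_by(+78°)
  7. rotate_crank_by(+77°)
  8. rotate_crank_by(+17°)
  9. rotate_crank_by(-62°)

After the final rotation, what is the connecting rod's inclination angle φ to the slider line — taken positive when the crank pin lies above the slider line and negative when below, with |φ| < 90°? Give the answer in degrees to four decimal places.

set_geometry: r = 32 mm, L = 93 mm, e = 15 mm; θ ← 0°
rotate_crank_by(+14°): θ ← 0° +14° = 14°
rotate_crank_by(-51°): θ ← 14° -51° = -37°
rotate_crank_by(-46°): θ ← -37° -46° = -83°
rotate_crank_by(+64°): θ ← -83° +64° = -19°
rotate_crank_by(+78°): θ ← -19° +78° = 59°
rotate_crank_by(+77°): θ ← 59° +77° = 136°
rotate_crank_by(+17°): θ ← 136° +17° = 153°
rotate_crank_by(-62°): θ ← 153° -62° = 91°
crank pin P = (r cos θ, r sin θ) = (-0.558477, 31.995126)
h = r sin θ − e = 31.995126 − 15 = 16.995126
sin φ = h / L = 16.995126 / 93 = 0.18274329
φ = arcsin(0.18274329) = 10.529590°

10.5296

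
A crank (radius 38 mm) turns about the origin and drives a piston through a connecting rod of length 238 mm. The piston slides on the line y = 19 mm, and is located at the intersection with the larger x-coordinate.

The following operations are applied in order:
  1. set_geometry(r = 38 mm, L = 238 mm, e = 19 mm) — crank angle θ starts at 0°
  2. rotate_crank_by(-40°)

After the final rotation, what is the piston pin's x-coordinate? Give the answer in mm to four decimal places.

set_geometry: r = 38 mm, L = 238 mm, e = 19 mm; θ ← 0°
rotate_crank_by(-40°): θ ← 0° -40° = -40°
crank pin P = (r cos θ, r sin θ) = (29.109689, -24.425929)
h = r sin θ − e = -24.425929 − 19 = -43.425929
x = r cos θ + √(L² − h²) = 29.109689 + √(56644.0 − 1885.8113) = 29.109689 + 234.004677 = 263.114365

263.1144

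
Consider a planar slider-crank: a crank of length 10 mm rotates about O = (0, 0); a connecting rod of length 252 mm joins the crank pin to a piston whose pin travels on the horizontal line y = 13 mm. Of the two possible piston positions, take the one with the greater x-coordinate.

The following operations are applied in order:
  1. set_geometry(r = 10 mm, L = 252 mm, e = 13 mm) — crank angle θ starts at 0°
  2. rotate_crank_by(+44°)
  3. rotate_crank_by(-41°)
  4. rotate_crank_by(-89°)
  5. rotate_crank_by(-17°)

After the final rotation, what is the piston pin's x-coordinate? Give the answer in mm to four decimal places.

248.7220

set_geometry: r = 10 mm, L = 252 mm, e = 13 mm; θ ← 0°
rotate_crank_by(+44°): θ ← 0° +44° = 44°
rotate_crank_by(-41°): θ ← 44° -41° = 3°
rotate_crank_by(-89°): θ ← 3° -89° = -86°
rotate_crank_by(-17°): θ ← -86° -17° = -103°
crank pin P = (r cos θ, r sin θ) = (-2.249511, -9.743701)
h = r sin θ − e = -9.743701 − 13 = -22.743701
x = r cos θ + √(L² − h²) = -2.249511 + √(63504.0 − 517.2759) = -2.249511 + 250.971560 = 248.722050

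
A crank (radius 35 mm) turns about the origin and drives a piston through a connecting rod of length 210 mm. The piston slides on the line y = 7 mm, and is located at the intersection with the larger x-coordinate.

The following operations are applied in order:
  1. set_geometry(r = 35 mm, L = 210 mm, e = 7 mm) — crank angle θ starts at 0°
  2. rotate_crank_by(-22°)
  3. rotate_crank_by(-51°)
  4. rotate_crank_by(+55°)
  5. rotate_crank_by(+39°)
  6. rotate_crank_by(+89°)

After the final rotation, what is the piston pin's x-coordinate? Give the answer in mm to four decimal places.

196.4273

set_geometry: r = 35 mm, L = 210 mm, e = 7 mm; θ ← 0°
rotate_crank_by(-22°): θ ← 0° -22° = -22°
rotate_crank_by(-51°): θ ← -22° -51° = -73°
rotate_crank_by(+55°): θ ← -73° +55° = -18°
rotate_crank_by(+39°): θ ← -18° +39° = 21°
rotate_crank_by(+89°): θ ← 21° +89° = 110°
crank pin P = (r cos θ, r sin θ) = (-11.970705, 32.889242)
h = r sin θ − e = 32.889242 − 7 = 25.889242
x = r cos θ + √(L² − h²) = -11.970705 + √(44100.0 − 670.2528) = -11.970705 + 208.398050 = 196.427345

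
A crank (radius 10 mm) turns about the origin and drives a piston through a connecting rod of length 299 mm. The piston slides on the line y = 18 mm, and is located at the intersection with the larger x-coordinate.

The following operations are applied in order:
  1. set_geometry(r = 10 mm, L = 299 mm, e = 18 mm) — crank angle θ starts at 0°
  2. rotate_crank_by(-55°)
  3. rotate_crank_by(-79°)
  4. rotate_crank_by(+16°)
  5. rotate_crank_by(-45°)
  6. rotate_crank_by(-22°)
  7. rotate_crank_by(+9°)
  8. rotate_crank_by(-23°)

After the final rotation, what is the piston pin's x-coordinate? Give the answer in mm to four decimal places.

289.1811

set_geometry: r = 10 mm, L = 299 mm, e = 18 mm; θ ← 0°
rotate_crank_by(-55°): θ ← 0° -55° = -55°
rotate_crank_by(-79°): θ ← -55° -79° = -134°
rotate_crank_by(+16°): θ ← -134° +16° = -118°
rotate_crank_by(-45°): θ ← -118° -45° = -163°
rotate_crank_by(-22°): θ ← -163° -22° = -185°
rotate_crank_by(+9°): θ ← -185° +9° = -176°
rotate_crank_by(-23°): θ ← -176° -23° = -199°
crank pin P = (r cos θ, r sin θ) = (-9.455186, 3.255682)
h = r sin θ − e = 3.255682 − 18 = -14.744318
x = r cos θ + √(L² − h²) = -9.455186 + √(89401.0 − 217.3949) = -9.455186 + 298.636242 = 289.181056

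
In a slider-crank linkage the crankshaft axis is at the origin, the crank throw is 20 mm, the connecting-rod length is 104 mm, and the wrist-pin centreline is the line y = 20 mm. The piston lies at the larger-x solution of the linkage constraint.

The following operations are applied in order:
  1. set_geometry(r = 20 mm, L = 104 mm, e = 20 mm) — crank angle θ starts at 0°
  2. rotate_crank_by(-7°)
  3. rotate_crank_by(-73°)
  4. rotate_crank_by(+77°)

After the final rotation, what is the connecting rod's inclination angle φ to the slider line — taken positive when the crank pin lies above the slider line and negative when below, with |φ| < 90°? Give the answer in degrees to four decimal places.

set_geometry: r = 20 mm, L = 104 mm, e = 20 mm; θ ← 0°
rotate_crank_by(-7°): θ ← 0° -7° = -7°
rotate_crank_by(-73°): θ ← -7° -73° = -80°
rotate_crank_by(+77°): θ ← -80° +77° = -3°
crank pin P = (r cos θ, r sin θ) = (19.972591, -1.046719)
h = r sin θ − e = -1.046719 − 20 = -21.046719
sin φ = h / L = -21.046719 / 104 = -0.20237230
φ = arcsin(-0.20237230) = -11.675719°

-11.6757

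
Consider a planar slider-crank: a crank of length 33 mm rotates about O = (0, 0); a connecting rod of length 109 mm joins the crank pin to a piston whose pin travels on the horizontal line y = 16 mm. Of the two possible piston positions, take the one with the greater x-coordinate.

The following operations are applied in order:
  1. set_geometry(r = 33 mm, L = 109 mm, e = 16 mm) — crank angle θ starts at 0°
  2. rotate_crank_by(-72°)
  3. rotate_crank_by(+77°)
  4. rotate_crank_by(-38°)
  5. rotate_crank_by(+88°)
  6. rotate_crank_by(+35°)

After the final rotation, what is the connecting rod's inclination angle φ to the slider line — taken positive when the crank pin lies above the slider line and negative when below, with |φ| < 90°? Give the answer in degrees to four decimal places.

8.9727

set_geometry: r = 33 mm, L = 109 mm, e = 16 mm; θ ← 0°
rotate_crank_by(-72°): θ ← 0° -72° = -72°
rotate_crank_by(+77°): θ ← -72° +77° = 5°
rotate_crank_by(-38°): θ ← 5° -38° = -33°
rotate_crank_by(+88°): θ ← -33° +88° = 55°
rotate_crank_by(+35°): θ ← 55° +35° = 90°
crank pin P = (r cos θ, r sin θ) = (0.000000, 33.000000)
h = r sin θ − e = 33.000000 − 16 = 17.000000
sin φ = h / L = 17.000000 / 109 = 0.15596330
φ = arcsin(0.15596330) = 8.972669°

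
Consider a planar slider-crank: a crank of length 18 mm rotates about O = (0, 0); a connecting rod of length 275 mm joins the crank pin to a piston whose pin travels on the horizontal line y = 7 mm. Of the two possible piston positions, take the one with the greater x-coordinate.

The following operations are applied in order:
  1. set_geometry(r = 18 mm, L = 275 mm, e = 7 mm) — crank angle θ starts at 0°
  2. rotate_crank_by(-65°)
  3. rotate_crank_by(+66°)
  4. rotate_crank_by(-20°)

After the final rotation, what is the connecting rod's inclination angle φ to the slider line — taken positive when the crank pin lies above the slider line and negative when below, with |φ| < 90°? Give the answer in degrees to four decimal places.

-2.6804

set_geometry: r = 18 mm, L = 275 mm, e = 7 mm; θ ← 0°
rotate_crank_by(-65°): θ ← 0° -65° = -65°
rotate_crank_by(+66°): θ ← -65° +66° = 1°
rotate_crank_by(-20°): θ ← 1° -20° = -19°
crank pin P = (r cos θ, r sin θ) = (17.019334, -5.860227)
h = r sin θ − e = -5.860227 − 7 = -12.860227
sin φ = h / L = -12.860227 / 275 = -0.04676446
φ = arcsin(-0.04676446) = -2.680384°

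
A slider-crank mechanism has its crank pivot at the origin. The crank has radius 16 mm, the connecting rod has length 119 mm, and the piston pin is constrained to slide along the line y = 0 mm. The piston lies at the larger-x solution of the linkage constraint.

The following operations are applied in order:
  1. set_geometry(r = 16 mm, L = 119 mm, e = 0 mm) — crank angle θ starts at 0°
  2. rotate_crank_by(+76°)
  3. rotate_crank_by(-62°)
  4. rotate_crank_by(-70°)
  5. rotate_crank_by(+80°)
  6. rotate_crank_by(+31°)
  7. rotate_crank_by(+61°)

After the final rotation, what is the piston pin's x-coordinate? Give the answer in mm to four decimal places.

111.1139

set_geometry: r = 16 mm, L = 119 mm, e = 0 mm; θ ← 0°
rotate_crank_by(+76°): θ ← 0° +76° = 76°
rotate_crank_by(-62°): θ ← 76° -62° = 14°
rotate_crank_by(-70°): θ ← 14° -70° = -56°
rotate_crank_by(+80°): θ ← -56° +80° = 24°
rotate_crank_by(+31°): θ ← 24° +31° = 55°
rotate_crank_by(+61°): θ ← 55° +61° = 116°
crank pin P = (r cos θ, r sin θ) = (-7.013938, 14.380705)
h = r sin θ − e = 14.380705 − 0 = 14.380705
x = r cos θ + √(L² − h²) = -7.013938 + √(14161.0 − 206.8047) = -7.013938 + 118.127877 = 111.113939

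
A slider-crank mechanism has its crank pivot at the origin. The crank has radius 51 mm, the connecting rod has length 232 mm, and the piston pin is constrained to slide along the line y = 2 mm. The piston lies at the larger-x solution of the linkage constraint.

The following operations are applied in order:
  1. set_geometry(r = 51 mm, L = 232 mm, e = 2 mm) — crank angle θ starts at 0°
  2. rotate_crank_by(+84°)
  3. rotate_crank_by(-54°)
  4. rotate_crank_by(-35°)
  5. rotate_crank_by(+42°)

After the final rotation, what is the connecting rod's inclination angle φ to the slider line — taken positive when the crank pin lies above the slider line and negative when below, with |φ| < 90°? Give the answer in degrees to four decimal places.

7.1042

set_geometry: r = 51 mm, L = 232 mm, e = 2 mm; θ ← 0°
rotate_crank_by(+84°): θ ← 0° +84° = 84°
rotate_crank_by(-54°): θ ← 84° -54° = 30°
rotate_crank_by(-35°): θ ← 30° -35° = -5°
rotate_crank_by(+42°): θ ← -5° +42° = 37°
crank pin P = (r cos θ, r sin θ) = (40.730411, 30.692566)
h = r sin θ − e = 30.692566 − 2 = 28.692566
sin φ = h / L = 28.692566 / 232 = 0.12367485
φ = arcsin(0.12367485) = 7.104237°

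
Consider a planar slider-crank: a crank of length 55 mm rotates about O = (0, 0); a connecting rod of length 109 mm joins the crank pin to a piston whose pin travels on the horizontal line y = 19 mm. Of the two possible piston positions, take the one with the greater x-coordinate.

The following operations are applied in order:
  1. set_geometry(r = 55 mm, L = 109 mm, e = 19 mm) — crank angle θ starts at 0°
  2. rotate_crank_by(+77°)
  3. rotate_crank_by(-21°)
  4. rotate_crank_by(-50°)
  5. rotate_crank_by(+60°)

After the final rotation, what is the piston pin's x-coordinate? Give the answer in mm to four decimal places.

126.7963

set_geometry: r = 55 mm, L = 109 mm, e = 19 mm; θ ← 0°
rotate_crank_by(+77°): θ ← 0° +77° = 77°
rotate_crank_by(-21°): θ ← 77° -21° = 56°
rotate_crank_by(-50°): θ ← 56° -50° = 6°
rotate_crank_by(+60°): θ ← 6° +60° = 66°
crank pin P = (r cos θ, r sin θ) = (22.370515, 50.245000)
h = r sin θ − e = 50.245000 − 19 = 31.245000
x = r cos θ + √(L² − h²) = 22.370515 + √(11881.0 − 976.2500) = 22.370515 + 104.425811 = 126.796326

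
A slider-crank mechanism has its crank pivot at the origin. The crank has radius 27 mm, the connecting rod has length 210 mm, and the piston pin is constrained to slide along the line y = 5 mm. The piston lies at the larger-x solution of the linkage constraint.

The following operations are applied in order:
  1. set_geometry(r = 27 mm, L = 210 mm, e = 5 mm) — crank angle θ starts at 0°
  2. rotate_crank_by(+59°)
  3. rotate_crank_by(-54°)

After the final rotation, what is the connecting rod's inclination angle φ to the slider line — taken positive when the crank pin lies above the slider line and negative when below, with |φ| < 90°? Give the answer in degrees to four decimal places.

set_geometry: r = 27 mm, L = 210 mm, e = 5 mm; θ ← 0°
rotate_crank_by(+59°): θ ← 0° +59° = 59°
rotate_crank_by(-54°): θ ← 59° -54° = 5°
crank pin P = (r cos θ, r sin θ) = (26.897257, 2.353205)
h = r sin θ − e = 2.353205 − 5 = -2.646795
sin φ = h / L = -2.646795 / 210 = -0.01260379
φ = arcsin(-0.01260379) = -0.722163°

-0.7222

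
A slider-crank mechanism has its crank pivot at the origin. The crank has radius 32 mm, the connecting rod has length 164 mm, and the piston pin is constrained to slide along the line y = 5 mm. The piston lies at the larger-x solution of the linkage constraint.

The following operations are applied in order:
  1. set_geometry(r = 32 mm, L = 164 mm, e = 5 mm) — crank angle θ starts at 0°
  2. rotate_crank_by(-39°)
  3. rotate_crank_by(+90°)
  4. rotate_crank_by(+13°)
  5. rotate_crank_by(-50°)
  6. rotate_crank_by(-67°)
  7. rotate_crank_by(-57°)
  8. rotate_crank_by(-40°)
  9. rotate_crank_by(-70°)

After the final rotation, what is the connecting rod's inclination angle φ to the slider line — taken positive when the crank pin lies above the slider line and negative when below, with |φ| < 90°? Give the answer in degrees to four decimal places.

5.4475

set_geometry: r = 32 mm, L = 164 mm, e = 5 mm; θ ← 0°
rotate_crank_by(-39°): θ ← 0° -39° = -39°
rotate_crank_by(+90°): θ ← -39° +90° = 51°
rotate_crank_by(+13°): θ ← 51° +13° = 64°
rotate_crank_by(-50°): θ ← 64° -50° = 14°
rotate_crank_by(-67°): θ ← 14° -67° = -53°
rotate_crank_by(-57°): θ ← -53° -57° = -110°
rotate_crank_by(-40°): θ ← -110° -40° = -150°
rotate_crank_by(-70°): θ ← -150° -70° = -220°
crank pin P = (r cos θ, r sin θ) = (-24.513422, 20.569204)
h = r sin θ − e = 20.569204 − 5 = 15.569204
sin φ = h / L = 15.569204 / 164 = 0.09493417
φ = arcsin(0.09493417) = 5.447531°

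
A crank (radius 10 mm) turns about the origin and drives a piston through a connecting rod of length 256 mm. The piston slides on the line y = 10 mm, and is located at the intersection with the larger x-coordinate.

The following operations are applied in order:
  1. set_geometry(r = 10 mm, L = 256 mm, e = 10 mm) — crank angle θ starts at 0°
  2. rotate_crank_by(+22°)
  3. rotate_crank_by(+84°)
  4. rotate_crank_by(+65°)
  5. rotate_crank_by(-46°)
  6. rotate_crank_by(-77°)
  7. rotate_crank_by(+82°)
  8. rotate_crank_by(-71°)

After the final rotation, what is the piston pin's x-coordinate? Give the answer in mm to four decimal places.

set_geometry: r = 10 mm, L = 256 mm, e = 10 mm; θ ← 0°
rotate_crank_by(+22°): θ ← 0° +22° = 22°
rotate_crank_by(+84°): θ ← 22° +84° = 106°
rotate_crank_by(+65°): θ ← 106° +65° = 171°
rotate_crank_by(-46°): θ ← 171° -46° = 125°
rotate_crank_by(-77°): θ ← 125° -77° = 48°
rotate_crank_by(+82°): θ ← 48° +82° = 130°
rotate_crank_by(-71°): θ ← 130° -71° = 59°
crank pin P = (r cos θ, r sin θ) = (5.150381, 8.571673)
h = r sin θ − e = 8.571673 − 10 = -1.428327
x = r cos θ + √(L² − h²) = 5.150381 + √(65536.0 − 2.0401) = 5.150381 + 255.996015 = 261.146396

261.1464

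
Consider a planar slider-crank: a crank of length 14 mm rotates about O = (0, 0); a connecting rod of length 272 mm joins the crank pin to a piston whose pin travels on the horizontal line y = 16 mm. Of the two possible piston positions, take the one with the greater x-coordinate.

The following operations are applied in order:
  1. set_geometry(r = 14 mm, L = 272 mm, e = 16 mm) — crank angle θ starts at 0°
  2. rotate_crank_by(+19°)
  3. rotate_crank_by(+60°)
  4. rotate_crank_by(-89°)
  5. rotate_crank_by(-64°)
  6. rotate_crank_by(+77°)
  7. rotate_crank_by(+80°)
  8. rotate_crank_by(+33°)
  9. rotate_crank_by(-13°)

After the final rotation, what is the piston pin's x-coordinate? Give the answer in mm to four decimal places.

set_geometry: r = 14 mm, L = 272 mm, e = 16 mm; θ ← 0°
rotate_crank_by(+19°): θ ← 0° +19° = 19°
rotate_crank_by(+60°): θ ← 19° +60° = 79°
rotate_crank_by(-89°): θ ← 79° -89° = -10°
rotate_crank_by(-64°): θ ← -10° -64° = -74°
rotate_crank_by(+77°): θ ← -74° +77° = 3°
rotate_crank_by(+80°): θ ← 3° +80° = 83°
rotate_crank_by(+33°): θ ← 83° +33° = 116°
rotate_crank_by(-13°): θ ← 116° -13° = 103°
crank pin P = (r cos θ, r sin θ) = (-3.149315, 13.641181)
h = r sin θ − e = 13.641181 − 16 = -2.358819
x = r cos θ + √(L² − h²) = -3.149315 + √(73984.0 − 5.5640) = -3.149315 + 271.989772 = 268.840457

268.8405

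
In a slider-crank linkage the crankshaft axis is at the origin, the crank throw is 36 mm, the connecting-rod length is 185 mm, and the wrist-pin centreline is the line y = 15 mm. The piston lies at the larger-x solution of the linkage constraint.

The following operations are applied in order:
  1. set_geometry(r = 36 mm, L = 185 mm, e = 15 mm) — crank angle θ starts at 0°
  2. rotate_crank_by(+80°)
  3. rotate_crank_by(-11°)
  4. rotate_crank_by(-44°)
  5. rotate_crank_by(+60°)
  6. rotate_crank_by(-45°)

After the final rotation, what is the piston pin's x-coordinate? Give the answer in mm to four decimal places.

212.3984

set_geometry: r = 36 mm, L = 185 mm, e = 15 mm; θ ← 0°
rotate_crank_by(+80°): θ ← 0° +80° = 80°
rotate_crank_by(-11°): θ ← 80° -11° = 69°
rotate_crank_by(-44°): θ ← 69° -44° = 25°
rotate_crank_by(+60°): θ ← 25° +60° = 85°
rotate_crank_by(-45°): θ ← 85° -45° = 40°
crank pin P = (r cos θ, r sin θ) = (27.577600, 23.140354)
h = r sin θ − e = 23.140354 − 15 = 8.140354
x = r cos θ + √(L² − h²) = 27.577600 + √(34225.0 − 66.2654) = 27.577600 + 184.820818 = 212.398418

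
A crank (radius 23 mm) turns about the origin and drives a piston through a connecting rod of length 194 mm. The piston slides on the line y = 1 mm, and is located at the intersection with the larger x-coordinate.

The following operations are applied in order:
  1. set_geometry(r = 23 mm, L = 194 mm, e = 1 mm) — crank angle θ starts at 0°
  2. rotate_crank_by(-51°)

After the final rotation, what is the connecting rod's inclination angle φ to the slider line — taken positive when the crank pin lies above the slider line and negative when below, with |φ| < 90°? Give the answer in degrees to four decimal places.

set_geometry: r = 23 mm, L = 194 mm, e = 1 mm; θ ← 0°
rotate_crank_by(-51°): θ ← 0° -51° = -51°
crank pin P = (r cos θ, r sin θ) = (14.474369, -17.874357)
h = r sin θ − e = -17.874357 − 1 = -18.874357
sin φ = h / L = -18.874357 / 194 = -0.09729050
φ = arcsin(-0.09729050) = -5.583167°

-5.5832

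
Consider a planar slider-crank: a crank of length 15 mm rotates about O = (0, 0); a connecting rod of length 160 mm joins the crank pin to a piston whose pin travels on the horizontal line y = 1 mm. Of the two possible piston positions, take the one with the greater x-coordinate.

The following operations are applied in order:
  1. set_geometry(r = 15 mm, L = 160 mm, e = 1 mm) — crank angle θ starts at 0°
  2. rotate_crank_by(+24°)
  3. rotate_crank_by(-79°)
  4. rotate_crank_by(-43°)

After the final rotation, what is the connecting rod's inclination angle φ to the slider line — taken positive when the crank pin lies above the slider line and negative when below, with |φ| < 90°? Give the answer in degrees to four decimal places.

-5.6866

set_geometry: r = 15 mm, L = 160 mm, e = 1 mm; θ ← 0°
rotate_crank_by(+24°): θ ← 0° +24° = 24°
rotate_crank_by(-79°): θ ← 24° -79° = -55°
rotate_crank_by(-43°): θ ← -55° -43° = -98°
crank pin P = (r cos θ, r sin θ) = (-2.087597, -14.854021)
h = r sin θ − e = -14.854021 − 1 = -15.854021
sin φ = h / L = -15.854021 / 160 = -0.09908763
φ = arcsin(-0.09908763) = -5.686635°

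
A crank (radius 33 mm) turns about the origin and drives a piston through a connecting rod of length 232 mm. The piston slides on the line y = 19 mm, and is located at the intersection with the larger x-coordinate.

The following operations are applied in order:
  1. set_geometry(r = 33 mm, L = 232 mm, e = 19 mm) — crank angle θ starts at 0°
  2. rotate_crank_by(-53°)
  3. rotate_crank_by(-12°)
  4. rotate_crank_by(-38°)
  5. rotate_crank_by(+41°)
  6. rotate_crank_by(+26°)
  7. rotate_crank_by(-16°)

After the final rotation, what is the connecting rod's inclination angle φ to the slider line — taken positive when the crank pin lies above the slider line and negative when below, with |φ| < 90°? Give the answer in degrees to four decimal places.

-11.1854

set_geometry: r = 33 mm, L = 232 mm, e = 19 mm; θ ← 0°
rotate_crank_by(-53°): θ ← 0° -53° = -53°
rotate_crank_by(-12°): θ ← -53° -12° = -65°
rotate_crank_by(-38°): θ ← -65° -38° = -103°
rotate_crank_by(+41°): θ ← -103° +41° = -62°
rotate_crank_by(+26°): θ ← -62° +26° = -36°
rotate_crank_by(-16°): θ ← -36° -16° = -52°
crank pin P = (r cos θ, r sin θ) = (20.316829, -26.004355)
h = r sin θ − e = -26.004355 − 19 = -45.004355
sin φ = h / L = -45.004355 / 232 = -0.19398429
φ = arcsin(-0.19398429) = -11.185395°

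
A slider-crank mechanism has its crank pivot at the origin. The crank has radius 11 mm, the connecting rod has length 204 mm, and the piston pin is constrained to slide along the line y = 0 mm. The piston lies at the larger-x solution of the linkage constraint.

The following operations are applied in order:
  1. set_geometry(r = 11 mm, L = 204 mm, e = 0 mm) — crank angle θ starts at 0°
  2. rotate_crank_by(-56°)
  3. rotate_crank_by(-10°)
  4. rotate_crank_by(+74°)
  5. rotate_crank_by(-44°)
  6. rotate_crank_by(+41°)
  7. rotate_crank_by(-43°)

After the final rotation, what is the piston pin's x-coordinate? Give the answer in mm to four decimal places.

212.5557

set_geometry: r = 11 mm, L = 204 mm, e = 0 mm; θ ← 0°
rotate_crank_by(-56°): θ ← 0° -56° = -56°
rotate_crank_by(-10°): θ ← -56° -10° = -66°
rotate_crank_by(+74°): θ ← -66° +74° = 8°
rotate_crank_by(-44°): θ ← 8° -44° = -36°
rotate_crank_by(+41°): θ ← -36° +41° = 5°
rotate_crank_by(-43°): θ ← 5° -43° = -38°
crank pin P = (r cos θ, r sin θ) = (8.668118, -6.772276)
h = r sin θ − e = -6.772276 − 0 = -6.772276
x = r cos θ + √(L² − h²) = 8.668118 + √(41616.0 − 45.8637) = 8.668118 + 203.887558 = 212.555676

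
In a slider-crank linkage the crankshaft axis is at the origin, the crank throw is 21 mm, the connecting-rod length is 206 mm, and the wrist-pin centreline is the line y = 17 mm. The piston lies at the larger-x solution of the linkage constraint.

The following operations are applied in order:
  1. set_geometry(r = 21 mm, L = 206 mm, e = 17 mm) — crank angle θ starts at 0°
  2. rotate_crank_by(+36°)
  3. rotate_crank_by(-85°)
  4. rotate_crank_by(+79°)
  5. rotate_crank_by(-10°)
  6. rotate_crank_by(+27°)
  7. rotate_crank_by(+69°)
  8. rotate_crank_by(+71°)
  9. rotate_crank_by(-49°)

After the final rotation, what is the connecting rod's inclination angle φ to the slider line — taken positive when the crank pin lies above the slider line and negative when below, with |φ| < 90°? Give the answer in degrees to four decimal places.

set_geometry: r = 21 mm, L = 206 mm, e = 17 mm; θ ← 0°
rotate_crank_by(+36°): θ ← 0° +36° = 36°
rotate_crank_by(-85°): θ ← 36° -85° = -49°
rotate_crank_by(+79°): θ ← -49° +79° = 30°
rotate_crank_by(-10°): θ ← 30° -10° = 20°
rotate_crank_by(+27°): θ ← 20° +27° = 47°
rotate_crank_by(+69°): θ ← 47° +69° = 116°
rotate_crank_by(+71°): θ ← 116° +71° = 187°
rotate_crank_by(-49°): θ ← 187° -49° = 138°
crank pin P = (r cos θ, r sin θ) = (-15.606041, 14.051743)
h = r sin θ − e = 14.051743 − 17 = -2.948257
sin φ = h / L = -2.948257 / 206 = -0.01431193
φ = arcsin(-0.01431193) = -0.820041°

-0.8200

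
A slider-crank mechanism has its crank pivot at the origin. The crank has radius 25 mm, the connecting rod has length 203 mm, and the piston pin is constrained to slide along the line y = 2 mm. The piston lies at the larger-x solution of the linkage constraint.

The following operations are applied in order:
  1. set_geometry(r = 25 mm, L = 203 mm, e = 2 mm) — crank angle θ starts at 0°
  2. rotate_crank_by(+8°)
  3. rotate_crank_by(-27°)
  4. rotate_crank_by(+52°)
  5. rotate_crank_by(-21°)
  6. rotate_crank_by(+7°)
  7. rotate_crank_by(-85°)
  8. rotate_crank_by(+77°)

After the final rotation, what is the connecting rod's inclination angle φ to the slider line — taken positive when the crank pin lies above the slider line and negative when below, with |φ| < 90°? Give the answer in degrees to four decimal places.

0.7819

set_geometry: r = 25 mm, L = 203 mm, e = 2 mm; θ ← 0°
rotate_crank_by(+8°): θ ← 0° +8° = 8°
rotate_crank_by(-27°): θ ← 8° -27° = -19°
rotate_crank_by(+52°): θ ← -19° +52° = 33°
rotate_crank_by(-21°): θ ← 33° -21° = 12°
rotate_crank_by(+7°): θ ← 12° +7° = 19°
rotate_crank_by(-85°): θ ← 19° -85° = -66°
rotate_crank_by(+77°): θ ← -66° +77° = 11°
crank pin P = (r cos θ, r sin θ) = (24.540680, 4.770225)
h = r sin θ − e = 4.770225 − 2 = 2.770225
sin φ = h / L = 2.770225 / 203 = 0.01364643
φ = arcsin(0.01364643) = 0.781907°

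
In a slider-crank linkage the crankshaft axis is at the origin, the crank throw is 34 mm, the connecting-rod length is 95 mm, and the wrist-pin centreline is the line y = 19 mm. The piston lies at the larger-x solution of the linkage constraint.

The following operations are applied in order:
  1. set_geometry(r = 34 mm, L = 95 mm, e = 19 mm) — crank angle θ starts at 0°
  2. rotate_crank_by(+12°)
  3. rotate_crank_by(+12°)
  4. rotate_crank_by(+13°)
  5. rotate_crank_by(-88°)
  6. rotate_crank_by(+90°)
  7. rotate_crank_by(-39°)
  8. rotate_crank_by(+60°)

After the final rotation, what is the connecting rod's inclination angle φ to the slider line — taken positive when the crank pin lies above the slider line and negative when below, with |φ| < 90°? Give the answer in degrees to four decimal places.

6.3122

set_geometry: r = 34 mm, L = 95 mm, e = 19 mm; θ ← 0°
rotate_crank_by(+12°): θ ← 0° +12° = 12°
rotate_crank_by(+12°): θ ← 12° +12° = 24°
rotate_crank_by(+13°): θ ← 24° +13° = 37°
rotate_crank_by(-88°): θ ← 37° -88° = -51°
rotate_crank_by(+90°): θ ← -51° +90° = 39°
rotate_crank_by(-39°): θ ← 39° -39° = 0°
rotate_crank_by(+60°): θ ← 0° +60° = 60°
crank pin P = (r cos θ, r sin θ) = (17.000000, 29.444864)
h = r sin θ − e = 29.444864 − 19 = 10.444864
sin φ = h / L = 10.444864 / 95 = 0.10994593
φ = arcsin(0.10994593) = 6.312199°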